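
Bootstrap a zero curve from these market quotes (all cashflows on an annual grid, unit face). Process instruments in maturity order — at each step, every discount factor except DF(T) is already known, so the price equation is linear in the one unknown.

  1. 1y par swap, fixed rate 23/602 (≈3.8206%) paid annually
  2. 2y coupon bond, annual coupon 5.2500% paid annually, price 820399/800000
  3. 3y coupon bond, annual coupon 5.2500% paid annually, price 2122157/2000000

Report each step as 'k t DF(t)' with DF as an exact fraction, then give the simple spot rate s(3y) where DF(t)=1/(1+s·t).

1 1 602/625
2 2 9263/10000
3 3 9139/10000
s(3y) = (1/(9139/10000) − 1)/(3) = 287/9139 ≈ 3.1404%

step 1 [1y] swap r/1=23/602: DF=(1 − 23/602·(0))/(1+23/602) = 602/625 ≈ 0.963200
step 2 [2y] bond c/1=21/400: DF=(820399/800000 − 21/400·(0.963200))/(1+21/400) = 9263/10000 ≈ 0.926300
step 3 [3y] bond c/1=21/400: DF=(2122157/2000000 − 21/400·(0.963200+0.926300))/(1+21/400) = 9139/10000 ≈ 0.913900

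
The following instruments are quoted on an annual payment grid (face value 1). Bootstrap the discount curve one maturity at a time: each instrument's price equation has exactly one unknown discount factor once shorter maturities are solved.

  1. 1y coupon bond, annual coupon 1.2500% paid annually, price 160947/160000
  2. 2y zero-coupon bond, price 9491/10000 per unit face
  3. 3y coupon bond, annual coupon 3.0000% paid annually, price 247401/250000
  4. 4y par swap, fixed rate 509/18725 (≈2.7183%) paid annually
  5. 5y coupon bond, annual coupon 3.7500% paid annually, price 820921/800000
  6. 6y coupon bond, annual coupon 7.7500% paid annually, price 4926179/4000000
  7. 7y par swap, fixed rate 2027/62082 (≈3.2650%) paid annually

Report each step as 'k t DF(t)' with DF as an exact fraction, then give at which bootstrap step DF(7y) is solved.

1 1 1987/2000
2 2 9491/10000
3 3 4521/5000
4 4 4491/5000
5 5 8537/10000
6 6 4061/5000
7 7 7973/10000
DF(7y) is solved at step 7

step 1 [1y] bond c/1=1/80: DF=(160947/160000 − 1/80·(0))/(1+1/80) = 1987/2000 ≈ 0.993500
step 2 [2y] zero: DF = P = 9491/10000 ≈ 0.949100
step 3 [3y] bond c/1=3/100: DF=(247401/250000 − 3/100·(0.993500+0.949100))/(1+3/100) = 4521/5000 ≈ 0.904200
step 4 [4y] swap r/1=509/18725: DF=(1 − 509/18725·(0.993500+0.949100+0.904200))/(1+509/18725) = 4491/5000 ≈ 0.898200
step 5 [5y] bond c/1=3/80: DF=(820921/800000 − 3/80·(0.993500+0.949100+0.904200+0.898200))/(1+3/80) = 8537/10000 ≈ 0.853700
step 6 [6y] bond c/1=31/400: DF=(4926179/4000000 − 31/400·(0.993500+0.949100+0.904200+0.898200+0.853700))/(1+31/400) = 4061/5000 ≈ 0.812200
step 7 [7y] swap r/1=2027/62082: DF=(1 − 2027/62082·(0.993500+0.949100+0.904200+0.898200+0.853700+0.812200))/(1+2027/62082) = 7973/10000 ≈ 0.797300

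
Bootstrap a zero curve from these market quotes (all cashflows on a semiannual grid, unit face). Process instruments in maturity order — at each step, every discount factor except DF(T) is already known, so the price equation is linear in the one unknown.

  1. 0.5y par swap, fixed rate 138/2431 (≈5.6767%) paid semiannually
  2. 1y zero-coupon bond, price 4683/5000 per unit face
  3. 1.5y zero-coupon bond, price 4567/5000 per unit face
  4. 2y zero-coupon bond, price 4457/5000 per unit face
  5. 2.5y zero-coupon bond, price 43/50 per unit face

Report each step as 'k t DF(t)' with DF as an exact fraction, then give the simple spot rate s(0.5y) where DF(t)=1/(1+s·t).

step 1 [0.5y] swap r/2=69/2431: DF=(1 − 69/2431·(0))/(1+69/2431) = 2431/2500 ≈ 0.972400
step 2 [1y] zero: DF = P = 4683/5000 ≈ 0.936600
step 3 [1.5y] zero: DF = P = 4567/5000 ≈ 0.913400
step 4 [2y] zero: DF = P = 4457/5000 ≈ 0.891400
step 5 [2.5y] zero: DF = P = 43/50 ≈ 0.860000

1 1/2 2431/2500
2 1 4683/5000
3 3/2 4567/5000
4 2 4457/5000
5 5/2 43/50
s(0.5y) = (1/(2431/2500) − 1)/(1/2) = 138/2431 ≈ 5.6767%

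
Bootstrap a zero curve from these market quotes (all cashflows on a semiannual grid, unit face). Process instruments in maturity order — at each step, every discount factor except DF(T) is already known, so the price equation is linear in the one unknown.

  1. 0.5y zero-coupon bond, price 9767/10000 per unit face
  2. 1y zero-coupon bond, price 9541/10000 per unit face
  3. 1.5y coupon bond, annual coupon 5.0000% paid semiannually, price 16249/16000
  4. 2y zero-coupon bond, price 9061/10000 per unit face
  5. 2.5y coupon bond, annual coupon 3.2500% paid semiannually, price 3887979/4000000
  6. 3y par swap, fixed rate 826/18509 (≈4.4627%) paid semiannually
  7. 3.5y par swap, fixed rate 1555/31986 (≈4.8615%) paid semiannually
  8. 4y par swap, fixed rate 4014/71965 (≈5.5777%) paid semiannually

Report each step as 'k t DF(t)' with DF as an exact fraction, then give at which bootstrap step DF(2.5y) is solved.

1 1/2 9767/10000
2 1 9541/10000
3 3/2 9437/10000
4 2 9061/10000
5 5/2 112/125
6 3 8761/10000
7 7/2 1689/2000
8 4 7993/10000
DF(2.5y) is solved at step 5

step 1 [0.5y] zero: DF = P = 9767/10000 ≈ 0.976700
step 2 [1y] zero: DF = P = 9541/10000 ≈ 0.954100
step 3 [1.5y] bond c/2=1/40: DF=(16249/16000 − 1/40·(0.976700+0.954100))/(1+1/40) = 9437/10000 ≈ 0.943700
step 4 [2y] zero: DF = P = 9061/10000 ≈ 0.906100
step 5 [2.5y] bond c/2=13/800: DF=(3887979/4000000 − 13/800·(0.976700+0.954100+0.943700+0.906100))/(1+13/800) = 112/125 ≈ 0.896000
step 6 [3y] swap r/2=413/18509: DF=(1 − 413/18509·(0.976700+0.954100+0.943700+0.906100+0.896000))/(1+413/18509) = 8761/10000 ≈ 0.876100
step 7 [3.5y] swap r/2=1555/63972: DF=(1 − 1555/63972·(0.976700+0.954100+0.943700+0.906100+0.896000+0.876100))/(1+1555/63972) = 1689/2000 ≈ 0.844500
step 8 [4y] swap r/2=2007/71965: DF=(1 − 2007/71965·(0.976700+0.954100+0.943700+0.906100+0.896000+0.876100+0.844500))/(1+2007/71965) = 7993/10000 ≈ 0.799300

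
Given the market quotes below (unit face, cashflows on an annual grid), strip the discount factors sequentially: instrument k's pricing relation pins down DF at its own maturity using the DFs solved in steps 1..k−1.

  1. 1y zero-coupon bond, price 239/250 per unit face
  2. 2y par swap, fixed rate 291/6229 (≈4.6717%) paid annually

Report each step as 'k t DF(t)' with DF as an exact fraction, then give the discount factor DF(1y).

1 1 239/250
2 2 9127/10000
DF(1y) = 239/250 ≈ 0.956000

step 1 [1y] zero: DF = P = 239/250 ≈ 0.956000
step 2 [2y] swap r/1=291/6229: DF=(1 − 291/6229·(0.956000))/(1+291/6229) = 9127/10000 ≈ 0.912700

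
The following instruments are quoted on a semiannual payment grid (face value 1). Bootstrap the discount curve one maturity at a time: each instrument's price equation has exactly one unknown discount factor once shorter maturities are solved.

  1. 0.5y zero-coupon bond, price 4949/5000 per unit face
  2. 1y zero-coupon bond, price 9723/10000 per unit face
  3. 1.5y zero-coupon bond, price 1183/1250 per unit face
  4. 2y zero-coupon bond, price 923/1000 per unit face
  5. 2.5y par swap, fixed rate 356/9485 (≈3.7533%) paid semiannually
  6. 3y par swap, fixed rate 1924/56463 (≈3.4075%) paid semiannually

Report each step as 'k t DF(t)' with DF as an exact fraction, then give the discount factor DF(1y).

step 1 [0.5y] zero: DF = P = 4949/5000 ≈ 0.989800
step 2 [1y] zero: DF = P = 9723/10000 ≈ 0.972300
step 3 [1.5y] zero: DF = P = 1183/1250 ≈ 0.946400
step 4 [2y] zero: DF = P = 923/1000 ≈ 0.923000
step 5 [2.5y] swap r/2=178/9485: DF=(1 − 178/9485·(0.989800+0.972300+0.946400+0.923000))/(1+178/9485) = 911/1000 ≈ 0.911000
step 6 [3y] swap r/2=962/56463: DF=(1 − 962/56463·(0.989800+0.972300+0.946400+0.923000+0.911000))/(1+962/56463) = 4519/5000 ≈ 0.903800

1 1/2 4949/5000
2 1 9723/10000
3 3/2 1183/1250
4 2 923/1000
5 5/2 911/1000
6 3 4519/5000
DF(1y) = 9723/10000 ≈ 0.972300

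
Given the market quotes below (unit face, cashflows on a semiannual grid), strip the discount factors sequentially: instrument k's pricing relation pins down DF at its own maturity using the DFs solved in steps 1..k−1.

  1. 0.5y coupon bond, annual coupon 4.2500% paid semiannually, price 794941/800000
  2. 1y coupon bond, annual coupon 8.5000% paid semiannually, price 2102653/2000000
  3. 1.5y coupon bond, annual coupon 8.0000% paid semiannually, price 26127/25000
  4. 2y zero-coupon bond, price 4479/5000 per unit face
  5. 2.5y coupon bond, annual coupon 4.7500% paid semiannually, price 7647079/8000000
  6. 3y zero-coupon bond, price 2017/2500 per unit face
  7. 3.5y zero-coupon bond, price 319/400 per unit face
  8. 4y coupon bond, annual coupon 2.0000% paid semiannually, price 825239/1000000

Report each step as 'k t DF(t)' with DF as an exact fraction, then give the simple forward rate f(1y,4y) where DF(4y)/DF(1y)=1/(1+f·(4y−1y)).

1 1/2 973/1000
2 1 1211/1250
3 3/2 4651/5000
4 2 4479/5000
5 5/2 8463/10000
6 3 2017/2500
7 7/2 319/400
8 4 1511/2000
f(1y,4y) = ((1211/1250)/(1511/2000) − 1)/(3) = 711/7555 ≈ 9.4110%

step 1 [0.5y] bond c/2=17/800: DF=(794941/800000 − 17/800·(0))/(1+17/800) = 973/1000 ≈ 0.973000
step 2 [1y] bond c/2=17/400: DF=(2102653/2000000 − 17/400·(0.973000))/(1+17/400) = 1211/1250 ≈ 0.968800
step 3 [1.5y] bond c/2=1/25: DF=(26127/25000 − 1/25·(0.973000+0.968800))/(1+1/25) = 4651/5000 ≈ 0.930200
step 4 [2y] zero: DF = P = 4479/5000 ≈ 0.895800
step 5 [2.5y] bond c/2=19/800: DF=(7647079/8000000 − 19/800·(0.973000+0.968800+0.930200+0.895800))/(1+19/800) = 8463/10000 ≈ 0.846300
step 6 [3y] zero: DF = P = 2017/2500 ≈ 0.806800
step 7 [3.5y] zero: DF = P = 319/400 ≈ 0.797500
step 8 [4y] bond c/2=1/100: DF=(825239/1000000 − 1/100·(0.973000+0.968800+0.930200+0.895800+0.846300+0.806800+0.797500))/(1+1/100) = 1511/2000 ≈ 0.755500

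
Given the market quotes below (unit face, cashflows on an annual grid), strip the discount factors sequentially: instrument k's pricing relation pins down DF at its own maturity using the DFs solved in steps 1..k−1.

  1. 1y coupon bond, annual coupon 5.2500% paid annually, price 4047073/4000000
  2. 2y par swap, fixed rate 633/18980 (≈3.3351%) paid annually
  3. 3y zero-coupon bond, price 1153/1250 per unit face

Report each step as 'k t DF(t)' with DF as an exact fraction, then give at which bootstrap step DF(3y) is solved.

1 1 9613/10000
2 2 9367/10000
3 3 1153/1250
DF(3y) is solved at step 3

step 1 [1y] bond c/1=21/400: DF=(4047073/4000000 − 21/400·(0))/(1+21/400) = 9613/10000 ≈ 0.961300
step 2 [2y] swap r/1=633/18980: DF=(1 − 633/18980·(0.961300))/(1+633/18980) = 9367/10000 ≈ 0.936700
step 3 [3y] zero: DF = P = 1153/1250 ≈ 0.922400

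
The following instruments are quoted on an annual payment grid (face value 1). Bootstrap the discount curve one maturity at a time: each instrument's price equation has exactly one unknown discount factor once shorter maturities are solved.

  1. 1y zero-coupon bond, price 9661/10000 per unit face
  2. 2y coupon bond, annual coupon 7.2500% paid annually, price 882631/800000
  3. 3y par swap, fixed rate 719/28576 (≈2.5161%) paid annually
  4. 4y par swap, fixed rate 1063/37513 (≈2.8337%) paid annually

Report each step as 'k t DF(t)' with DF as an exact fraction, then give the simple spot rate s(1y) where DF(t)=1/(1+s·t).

step 1 [1y] zero: DF = P = 9661/10000 ≈ 0.966100
step 2 [2y] bond c/1=29/400: DF=(882631/800000 − 29/400·(0.966100))/(1+29/400) = 4817/5000 ≈ 0.963400
step 3 [3y] swap r/1=719/28576: DF=(1 − 719/28576·(0.966100+0.963400))/(1+719/28576) = 9281/10000 ≈ 0.928100
step 4 [4y] swap r/1=1063/37513: DF=(1 − 1063/37513·(0.966100+0.963400+0.928100))/(1+1063/37513) = 8937/10000 ≈ 0.893700

1 1 9661/10000
2 2 4817/5000
3 3 9281/10000
4 4 8937/10000
s(1y) = (1/(9661/10000) − 1)/(1) = 339/9661 ≈ 3.5090%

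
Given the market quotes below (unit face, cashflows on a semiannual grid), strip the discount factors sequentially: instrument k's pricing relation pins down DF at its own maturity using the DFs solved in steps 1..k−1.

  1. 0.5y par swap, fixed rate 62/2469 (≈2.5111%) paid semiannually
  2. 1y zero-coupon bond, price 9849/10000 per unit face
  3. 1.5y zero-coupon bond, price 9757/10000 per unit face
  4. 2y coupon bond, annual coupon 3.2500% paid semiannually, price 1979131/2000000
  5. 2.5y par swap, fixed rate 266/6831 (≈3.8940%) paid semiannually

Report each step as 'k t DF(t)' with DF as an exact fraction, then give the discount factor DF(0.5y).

1 1/2 2469/2500
2 1 9849/10000
3 3/2 9757/10000
4 2 4633/5000
5 5/2 9069/10000
DF(0.5y) = 2469/2500 ≈ 0.987600

step 1 [0.5y] swap r/2=31/2469: DF=(1 − 31/2469·(0))/(1+31/2469) = 2469/2500 ≈ 0.987600
step 2 [1y] zero: DF = P = 9849/10000 ≈ 0.984900
step 3 [1.5y] zero: DF = P = 9757/10000 ≈ 0.975700
step 4 [2y] bond c/2=13/800: DF=(1979131/2000000 − 13/800·(0.987600+0.984900+0.975700))/(1+13/800) = 4633/5000 ≈ 0.926600
step 5 [2.5y] swap r/2=133/6831: DF=(1 − 133/6831·(0.987600+0.984900+0.975700+0.926600))/(1+133/6831) = 9069/10000 ≈ 0.906900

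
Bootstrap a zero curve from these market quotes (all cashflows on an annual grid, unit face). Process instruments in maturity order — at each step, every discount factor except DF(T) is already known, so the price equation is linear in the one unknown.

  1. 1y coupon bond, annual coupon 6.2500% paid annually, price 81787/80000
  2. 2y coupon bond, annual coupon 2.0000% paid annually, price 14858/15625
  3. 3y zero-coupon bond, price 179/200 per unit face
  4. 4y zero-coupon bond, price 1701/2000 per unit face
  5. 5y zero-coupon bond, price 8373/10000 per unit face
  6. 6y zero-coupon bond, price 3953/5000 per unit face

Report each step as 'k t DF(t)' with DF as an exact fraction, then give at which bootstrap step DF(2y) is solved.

step 1 [1y] bond c/1=1/16: DF=(81787/80000 − 1/16·(0))/(1+1/16) = 4811/5000 ≈ 0.962200
step 2 [2y] bond c/1=1/50: DF=(14858/15625 − 1/50·(0.962200))/(1+1/50) = 4567/5000 ≈ 0.913400
step 3 [3y] zero: DF = P = 179/200 ≈ 0.895000
step 4 [4y] zero: DF = P = 1701/2000 ≈ 0.850500
step 5 [5y] zero: DF = P = 8373/10000 ≈ 0.837300
step 6 [6y] zero: DF = P = 3953/5000 ≈ 0.790600

1 1 4811/5000
2 2 4567/5000
3 3 179/200
4 4 1701/2000
5 5 8373/10000
6 6 3953/5000
DF(2y) is solved at step 2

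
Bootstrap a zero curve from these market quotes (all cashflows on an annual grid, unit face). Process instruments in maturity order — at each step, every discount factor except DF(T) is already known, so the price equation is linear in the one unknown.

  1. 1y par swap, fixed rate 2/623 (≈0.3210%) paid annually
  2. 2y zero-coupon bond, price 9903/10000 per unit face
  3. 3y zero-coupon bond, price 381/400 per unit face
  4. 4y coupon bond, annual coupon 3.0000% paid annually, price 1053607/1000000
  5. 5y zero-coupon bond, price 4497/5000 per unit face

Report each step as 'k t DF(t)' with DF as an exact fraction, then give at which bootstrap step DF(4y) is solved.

step 1 [1y] swap r/1=2/623: DF=(1 − 2/623·(0))/(1+2/623) = 623/625 ≈ 0.996800
step 2 [2y] zero: DF = P = 9903/10000 ≈ 0.990300
step 3 [3y] zero: DF = P = 381/400 ≈ 0.952500
step 4 [4y] bond c/1=3/100: DF=(1053607/1000000 − 3/100·(0.996800+0.990300+0.952500))/(1+3/100) = 9373/10000 ≈ 0.937300
step 5 [5y] zero: DF = P = 4497/5000 ≈ 0.899400

1 1 623/625
2 2 9903/10000
3 3 381/400
4 4 9373/10000
5 5 4497/5000
DF(4y) is solved at step 4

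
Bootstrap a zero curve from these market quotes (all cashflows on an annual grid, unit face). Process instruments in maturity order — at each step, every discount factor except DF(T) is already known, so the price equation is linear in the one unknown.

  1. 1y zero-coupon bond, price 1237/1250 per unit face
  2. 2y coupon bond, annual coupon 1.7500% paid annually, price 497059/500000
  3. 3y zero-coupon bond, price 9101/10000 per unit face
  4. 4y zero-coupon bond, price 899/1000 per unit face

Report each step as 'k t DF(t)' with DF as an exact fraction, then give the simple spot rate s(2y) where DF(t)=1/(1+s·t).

1 1 1237/1250
2 2 24/25
3 3 9101/10000
4 4 899/1000
s(2y) = (1/(24/25) − 1)/(2) = 1/48 ≈ 2.0833%

step 1 [1y] zero: DF = P = 1237/1250 ≈ 0.989600
step 2 [2y] bond c/1=7/400: DF=(497059/500000 − 7/400·(0.989600))/(1+7/400) = 24/25 ≈ 0.960000
step 3 [3y] zero: DF = P = 9101/10000 ≈ 0.910100
step 4 [4y] zero: DF = P = 899/1000 ≈ 0.899000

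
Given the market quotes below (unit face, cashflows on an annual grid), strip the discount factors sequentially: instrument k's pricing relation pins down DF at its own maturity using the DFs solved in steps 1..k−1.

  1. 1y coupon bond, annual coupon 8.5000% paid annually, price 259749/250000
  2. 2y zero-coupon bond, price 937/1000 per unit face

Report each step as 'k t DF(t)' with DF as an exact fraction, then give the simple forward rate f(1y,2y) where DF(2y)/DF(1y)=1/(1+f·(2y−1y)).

1 1 1197/1250
2 2 937/1000
f(1y,2y) = ((1197/1250)/(937/1000) − 1)/(1) = 103/4685 ≈ 2.1985%

step 1 [1y] bond c/1=17/200: DF=(259749/250000 − 17/200·(0))/(1+17/200) = 1197/1250 ≈ 0.957600
step 2 [2y] zero: DF = P = 937/1000 ≈ 0.937000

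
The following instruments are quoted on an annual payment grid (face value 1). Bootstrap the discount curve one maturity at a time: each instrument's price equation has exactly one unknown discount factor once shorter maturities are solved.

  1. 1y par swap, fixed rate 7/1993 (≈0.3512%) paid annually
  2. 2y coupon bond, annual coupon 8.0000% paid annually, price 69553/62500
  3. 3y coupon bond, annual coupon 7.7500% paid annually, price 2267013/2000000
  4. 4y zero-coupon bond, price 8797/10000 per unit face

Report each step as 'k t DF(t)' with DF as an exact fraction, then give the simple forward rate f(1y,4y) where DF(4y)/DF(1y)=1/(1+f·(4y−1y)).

1 1 1993/2000
2 2 4783/5000
3 3 1823/2000
4 4 8797/10000
f(1y,4y) = ((1993/2000)/(8797/10000) − 1)/(3) = 1168/26391 ≈ 4.4258%

step 1 [1y] swap r/1=7/1993: DF=(1 − 7/1993·(0))/(1+7/1993) = 1993/2000 ≈ 0.996500
step 2 [2y] bond c/1=2/25: DF=(69553/62500 − 2/25·(0.996500))/(1+2/25) = 4783/5000 ≈ 0.956600
step 3 [3y] bond c/1=31/400: DF=(2267013/2000000 − 31/400·(0.996500+0.956600))/(1+31/400) = 1823/2000 ≈ 0.911500
step 4 [4y] zero: DF = P = 8797/10000 ≈ 0.879700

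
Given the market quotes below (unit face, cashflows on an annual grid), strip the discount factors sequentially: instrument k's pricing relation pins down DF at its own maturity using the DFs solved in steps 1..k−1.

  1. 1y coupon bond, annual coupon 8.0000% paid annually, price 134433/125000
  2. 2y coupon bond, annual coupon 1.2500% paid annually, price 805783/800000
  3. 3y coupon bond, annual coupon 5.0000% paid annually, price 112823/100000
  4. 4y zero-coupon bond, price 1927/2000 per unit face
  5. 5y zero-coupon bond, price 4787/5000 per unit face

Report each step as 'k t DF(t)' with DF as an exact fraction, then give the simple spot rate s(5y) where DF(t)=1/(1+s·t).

1 1 4979/5000
2 2 393/400
3 3 9803/10000
4 4 1927/2000
5 5 4787/5000
s(5y) = (1/(4787/5000) − 1)/(5) = 213/23935 ≈ 0.8899%

step 1 [1y] bond c/1=2/25: DF=(134433/125000 − 2/25·(0))/(1+2/25) = 4979/5000 ≈ 0.995800
step 2 [2y] bond c/1=1/80: DF=(805783/800000 − 1/80·(0.995800))/(1+1/80) = 393/400 ≈ 0.982500
step 3 [3y] bond c/1=1/20: DF=(112823/100000 − 1/20·(0.995800+0.982500))/(1+1/20) = 9803/10000 ≈ 0.980300
step 4 [4y] zero: DF = P = 1927/2000 ≈ 0.963500
step 5 [5y] zero: DF = P = 4787/5000 ≈ 0.957400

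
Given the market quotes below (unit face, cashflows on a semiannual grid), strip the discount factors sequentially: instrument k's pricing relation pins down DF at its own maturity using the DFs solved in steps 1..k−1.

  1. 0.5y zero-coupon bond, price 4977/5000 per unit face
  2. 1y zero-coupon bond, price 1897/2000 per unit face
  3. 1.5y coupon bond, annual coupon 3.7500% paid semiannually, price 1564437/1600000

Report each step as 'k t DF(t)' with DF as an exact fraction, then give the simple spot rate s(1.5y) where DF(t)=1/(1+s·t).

step 1 [0.5y] zero: DF = P = 4977/5000 ≈ 0.995400
step 2 [1y] zero: DF = P = 1897/2000 ≈ 0.948500
step 3 [1.5y] bond c/2=3/160: DF=(1564437/1600000 − 3/160·(0.995400+0.948500))/(1+3/160) = 231/250 ≈ 0.924000

1 1/2 4977/5000
2 1 1897/2000
3 3/2 231/250
s(1.5y) = (1/(231/250) − 1)/(3/2) = 38/693 ≈ 5.4834%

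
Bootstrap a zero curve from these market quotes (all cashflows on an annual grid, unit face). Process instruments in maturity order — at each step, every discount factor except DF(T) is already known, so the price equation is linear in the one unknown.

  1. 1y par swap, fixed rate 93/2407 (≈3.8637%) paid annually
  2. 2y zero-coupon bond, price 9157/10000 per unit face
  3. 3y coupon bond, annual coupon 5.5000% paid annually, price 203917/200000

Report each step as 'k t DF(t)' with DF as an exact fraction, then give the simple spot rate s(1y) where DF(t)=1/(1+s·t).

1 1 2407/2500
2 2 9157/10000
3 3 1737/2000
s(1y) = (1/(2407/2500) − 1)/(1) = 93/2407 ≈ 3.8637%

step 1 [1y] swap r/1=93/2407: DF=(1 − 93/2407·(0))/(1+93/2407) = 2407/2500 ≈ 0.962800
step 2 [2y] zero: DF = P = 9157/10000 ≈ 0.915700
step 3 [3y] bond c/1=11/200: DF=(203917/200000 − 11/200·(0.962800+0.915700))/(1+11/200) = 1737/2000 ≈ 0.868500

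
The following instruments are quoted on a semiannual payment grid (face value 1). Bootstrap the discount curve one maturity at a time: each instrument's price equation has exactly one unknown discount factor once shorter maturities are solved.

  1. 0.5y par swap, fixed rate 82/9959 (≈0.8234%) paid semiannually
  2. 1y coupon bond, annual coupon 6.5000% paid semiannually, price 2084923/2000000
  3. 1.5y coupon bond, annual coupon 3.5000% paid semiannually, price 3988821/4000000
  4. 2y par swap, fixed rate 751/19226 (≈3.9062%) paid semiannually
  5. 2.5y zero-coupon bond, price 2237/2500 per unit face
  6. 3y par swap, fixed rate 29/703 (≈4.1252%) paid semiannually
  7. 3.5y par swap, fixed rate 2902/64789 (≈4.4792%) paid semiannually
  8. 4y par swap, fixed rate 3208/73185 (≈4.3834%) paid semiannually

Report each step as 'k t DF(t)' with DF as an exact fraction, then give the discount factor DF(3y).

step 1 [0.5y] swap r/2=41/9959: DF=(1 − 41/9959·(0))/(1+41/9959) = 9959/10000 ≈ 0.995900
step 2 [1y] bond c/2=13/400: DF=(2084923/2000000 − 13/400·(0.995900))/(1+13/400) = 9783/10000 ≈ 0.978300
step 3 [1.5y] bond c/2=7/400: DF=(3988821/4000000 − 7/400·(0.995900+0.978300))/(1+7/400) = 9461/10000 ≈ 0.946100
step 4 [2y] swap r/2=751/38452: DF=(1 − 751/38452·(0.995900+0.978300+0.946100))/(1+751/38452) = 9249/10000 ≈ 0.924900
step 5 [2.5y] zero: DF = P = 2237/2500 ≈ 0.894800
step 6 [3y] swap r/2=29/1406: DF=(1 − 29/1406·(0.995900+0.978300+0.946100+0.924900+0.894800))/(1+29/1406) = 221/250 ≈ 0.884000
step 7 [3.5y] swap r/2=1451/64789: DF=(1 − 1451/64789·(0.995900+0.978300+0.946100+0.924900+0.894800+0.884000))/(1+1451/64789) = 8549/10000 ≈ 0.854900
step 8 [4y] swap r/2=1604/73185: DF=(1 − 1604/73185·(0.995900+0.978300+0.946100+0.924900+0.894800+0.884000+0.854900))/(1+1604/73185) = 2099/2500 ≈ 0.839600

1 1/2 9959/10000
2 1 9783/10000
3 3/2 9461/10000
4 2 9249/10000
5 5/2 2237/2500
6 3 221/250
7 7/2 8549/10000
8 4 2099/2500
DF(3y) = 221/250 ≈ 0.884000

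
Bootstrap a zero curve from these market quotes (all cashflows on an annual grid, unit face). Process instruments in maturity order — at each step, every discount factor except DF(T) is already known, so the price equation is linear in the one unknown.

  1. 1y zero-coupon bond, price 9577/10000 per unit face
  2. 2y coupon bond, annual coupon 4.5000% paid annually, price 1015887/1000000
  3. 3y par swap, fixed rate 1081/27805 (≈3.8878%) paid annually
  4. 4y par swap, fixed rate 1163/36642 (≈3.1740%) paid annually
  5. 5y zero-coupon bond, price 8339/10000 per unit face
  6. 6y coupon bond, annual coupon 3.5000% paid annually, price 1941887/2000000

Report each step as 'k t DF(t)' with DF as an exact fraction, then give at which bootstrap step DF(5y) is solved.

step 1 [1y] zero: DF = P = 9577/10000 ≈ 0.957700
step 2 [2y] bond c/1=9/200: DF=(1015887/1000000 − 9/200·(0.957700))/(1+9/200) = 9309/10000 ≈ 0.930900
step 3 [3y] swap r/1=1081/27805: DF=(1 − 1081/27805·(0.957700+0.930900))/(1+1081/27805) = 8919/10000 ≈ 0.891900
step 4 [4y] swap r/1=1163/36642: DF=(1 − 1163/36642·(0.957700+0.930900+0.891900))/(1+1163/36642) = 8837/10000 ≈ 0.883700
step 5 [5y] zero: DF = P = 8339/10000 ≈ 0.833900
step 6 [6y] bond c/1=7/200: DF=(1941887/2000000 − 7/200·(0.957700+0.930900+0.891900+0.883700+0.833900))/(1+7/200) = 393/500 ≈ 0.786000

1 1 9577/10000
2 2 9309/10000
3 3 8919/10000
4 4 8837/10000
5 5 8339/10000
6 6 393/500
DF(5y) is solved at step 5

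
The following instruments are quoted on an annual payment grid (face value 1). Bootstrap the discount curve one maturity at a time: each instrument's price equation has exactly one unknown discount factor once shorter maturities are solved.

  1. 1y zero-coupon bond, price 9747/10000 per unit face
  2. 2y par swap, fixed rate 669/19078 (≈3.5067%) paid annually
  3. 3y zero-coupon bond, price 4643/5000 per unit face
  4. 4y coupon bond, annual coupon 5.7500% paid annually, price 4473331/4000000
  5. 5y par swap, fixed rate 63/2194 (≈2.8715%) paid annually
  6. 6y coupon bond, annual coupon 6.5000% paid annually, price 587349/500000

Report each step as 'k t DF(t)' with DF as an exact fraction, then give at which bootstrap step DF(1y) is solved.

step 1 [1y] zero: DF = P = 9747/10000 ≈ 0.974700
step 2 [2y] swap r/1=669/19078: DF=(1 − 669/19078·(0.974700))/(1+669/19078) = 9331/10000 ≈ 0.933100
step 3 [3y] zero: DF = P = 4643/5000 ≈ 0.928600
step 4 [4y] bond c/1=23/400: DF=(4473331/4000000 − 23/400·(0.974700+0.933100+0.928600))/(1+23/400) = 9033/10000 ≈ 0.903300
step 5 [5y] swap r/1=63/2194: DF=(1 − 63/2194·(0.974700+0.933100+0.928600+0.903300))/(1+63/2194) = 8677/10000 ≈ 0.867700
step 6 [6y] bond c/1=13/200: DF=(587349/500000 − 13/200·(0.974700+0.933100+0.928600+0.903300+0.867700))/(1+13/200) = 4109/5000 ≈ 0.821800

1 1 9747/10000
2 2 9331/10000
3 3 4643/5000
4 4 9033/10000
5 5 8677/10000
6 6 4109/5000
DF(1y) is solved at step 1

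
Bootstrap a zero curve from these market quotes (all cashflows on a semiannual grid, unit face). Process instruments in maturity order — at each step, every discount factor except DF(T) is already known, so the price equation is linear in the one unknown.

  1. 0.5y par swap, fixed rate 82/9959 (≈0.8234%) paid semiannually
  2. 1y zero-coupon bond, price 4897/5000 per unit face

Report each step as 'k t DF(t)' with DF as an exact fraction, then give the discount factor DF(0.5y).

step 1 [0.5y] swap r/2=41/9959: DF=(1 − 41/9959·(0))/(1+41/9959) = 9959/10000 ≈ 0.995900
step 2 [1y] zero: DF = P = 4897/5000 ≈ 0.979400

1 1/2 9959/10000
2 1 4897/5000
DF(0.5y) = 9959/10000 ≈ 0.995900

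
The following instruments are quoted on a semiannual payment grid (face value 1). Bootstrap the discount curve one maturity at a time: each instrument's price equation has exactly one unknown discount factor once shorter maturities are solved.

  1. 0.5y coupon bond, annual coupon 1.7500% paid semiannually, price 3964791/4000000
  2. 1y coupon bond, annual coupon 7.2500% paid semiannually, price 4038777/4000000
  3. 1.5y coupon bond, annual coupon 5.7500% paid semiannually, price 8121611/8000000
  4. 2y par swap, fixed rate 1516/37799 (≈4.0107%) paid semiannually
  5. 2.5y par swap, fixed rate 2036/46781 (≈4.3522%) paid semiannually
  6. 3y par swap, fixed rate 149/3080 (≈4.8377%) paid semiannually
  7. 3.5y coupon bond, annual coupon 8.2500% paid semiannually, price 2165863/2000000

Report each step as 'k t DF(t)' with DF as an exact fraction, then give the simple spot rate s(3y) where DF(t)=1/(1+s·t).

1 1/2 4913/5000
2 1 47/50
3 3/2 9331/10000
4 2 4621/5000
5 5/2 4491/5000
6 3 8659/10000
7 7/2 2051/2500
s(3y) = (1/(8659/10000) − 1)/(3) = 447/8659 ≈ 5.1623%

step 1 [0.5y] bond c/2=7/800: DF=(3964791/4000000 − 7/800·(0))/(1+7/800) = 4913/5000 ≈ 0.982600
step 2 [1y] bond c/2=29/800: DF=(4038777/4000000 − 29/800·(0.982600))/(1+29/800) = 47/50 ≈ 0.940000
step 3 [1.5y] bond c/2=23/800: DF=(8121611/8000000 − 23/800·(0.982600+0.940000))/(1+23/800) = 9331/10000 ≈ 0.933100
step 4 [2y] swap r/2=758/37799: DF=(1 − 758/37799·(0.982600+0.940000+0.933100))/(1+758/37799) = 4621/5000 ≈ 0.924200
step 5 [2.5y] swap r/2=1018/46781: DF=(1 − 1018/46781·(0.982600+0.940000+0.933100+0.924200))/(1+1018/46781) = 4491/5000 ≈ 0.898200
step 6 [3y] swap r/2=149/6160: DF=(1 − 149/6160·(0.982600+0.940000+0.933100+0.924200+0.898200))/(1+149/6160) = 8659/10000 ≈ 0.865900
step 7 [3.5y] bond c/2=33/800: DF=(2165863/2000000 − 33/800·(0.982600+0.940000+0.933100+0.924200+0.898200+0.865900))/(1+33/800) = 2051/2500 ≈ 0.820400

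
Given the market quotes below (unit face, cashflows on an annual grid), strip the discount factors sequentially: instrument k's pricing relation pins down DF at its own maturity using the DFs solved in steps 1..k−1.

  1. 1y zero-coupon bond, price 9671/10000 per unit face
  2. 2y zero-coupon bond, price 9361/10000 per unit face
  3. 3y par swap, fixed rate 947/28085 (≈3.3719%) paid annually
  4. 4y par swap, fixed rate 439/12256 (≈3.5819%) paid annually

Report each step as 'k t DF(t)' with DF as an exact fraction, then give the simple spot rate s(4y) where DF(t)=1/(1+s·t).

1 1 9671/10000
2 2 9361/10000
3 3 9053/10000
4 4 8683/10000
s(4y) = (1/(8683/10000) − 1)/(4) = 1317/34732 ≈ 3.7919%

step 1 [1y] zero: DF = P = 9671/10000 ≈ 0.967100
step 2 [2y] zero: DF = P = 9361/10000 ≈ 0.936100
step 3 [3y] swap r/1=947/28085: DF=(1 − 947/28085·(0.967100+0.936100))/(1+947/28085) = 9053/10000 ≈ 0.905300
step 4 [4y] swap r/1=439/12256: DF=(1 − 439/12256·(0.967100+0.936100+0.905300))/(1+439/12256) = 8683/10000 ≈ 0.868300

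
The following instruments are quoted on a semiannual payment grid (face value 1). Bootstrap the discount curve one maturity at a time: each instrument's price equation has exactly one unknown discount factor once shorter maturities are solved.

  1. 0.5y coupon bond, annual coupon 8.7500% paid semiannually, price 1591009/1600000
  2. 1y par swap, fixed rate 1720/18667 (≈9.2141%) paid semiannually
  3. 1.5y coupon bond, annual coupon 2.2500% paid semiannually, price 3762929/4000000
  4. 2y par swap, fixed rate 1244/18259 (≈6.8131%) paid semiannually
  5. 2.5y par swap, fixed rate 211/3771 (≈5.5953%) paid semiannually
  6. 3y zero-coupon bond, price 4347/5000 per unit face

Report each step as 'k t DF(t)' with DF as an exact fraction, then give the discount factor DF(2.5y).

step 1 [0.5y] bond c/2=7/160: DF=(1591009/1600000 − 7/160·(0))/(1+7/160) = 9527/10000 ≈ 0.952700
step 2 [1y] swap r/2=860/18667: DF=(1 − 860/18667·(0.952700))/(1+860/18667) = 457/500 ≈ 0.914000
step 3 [1.5y] bond c/2=9/800: DF=(3762929/4000000 − 9/800·(0.952700+0.914000))/(1+9/800) = 1819/2000 ≈ 0.909500
step 4 [2y] swap r/2=622/18259: DF=(1 − 622/18259·(0.952700+0.914000+0.909500))/(1+622/18259) = 2189/2500 ≈ 0.875600
step 5 [2.5y] swap r/2=211/7542: DF=(1 − 211/7542·(0.952700+0.914000+0.909500+0.875600))/(1+211/7542) = 4367/5000 ≈ 0.873400
step 6 [3y] zero: DF = P = 4347/5000 ≈ 0.869400

1 1/2 9527/10000
2 1 457/500
3 3/2 1819/2000
4 2 2189/2500
5 5/2 4367/5000
6 3 4347/5000
DF(2.5y) = 4367/5000 ≈ 0.873400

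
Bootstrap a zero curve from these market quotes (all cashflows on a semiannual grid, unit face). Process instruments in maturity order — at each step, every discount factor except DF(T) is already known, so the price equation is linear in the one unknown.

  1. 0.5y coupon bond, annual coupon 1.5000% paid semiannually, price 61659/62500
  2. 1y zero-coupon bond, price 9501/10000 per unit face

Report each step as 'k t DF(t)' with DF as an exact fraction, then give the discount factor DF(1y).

1 1/2 612/625
2 1 9501/10000
DF(1y) = 9501/10000 ≈ 0.950100

step 1 [0.5y] bond c/2=3/400: DF=(61659/62500 − 3/400·(0))/(1+3/400) = 612/625 ≈ 0.979200
step 2 [1y] zero: DF = P = 9501/10000 ≈ 0.950100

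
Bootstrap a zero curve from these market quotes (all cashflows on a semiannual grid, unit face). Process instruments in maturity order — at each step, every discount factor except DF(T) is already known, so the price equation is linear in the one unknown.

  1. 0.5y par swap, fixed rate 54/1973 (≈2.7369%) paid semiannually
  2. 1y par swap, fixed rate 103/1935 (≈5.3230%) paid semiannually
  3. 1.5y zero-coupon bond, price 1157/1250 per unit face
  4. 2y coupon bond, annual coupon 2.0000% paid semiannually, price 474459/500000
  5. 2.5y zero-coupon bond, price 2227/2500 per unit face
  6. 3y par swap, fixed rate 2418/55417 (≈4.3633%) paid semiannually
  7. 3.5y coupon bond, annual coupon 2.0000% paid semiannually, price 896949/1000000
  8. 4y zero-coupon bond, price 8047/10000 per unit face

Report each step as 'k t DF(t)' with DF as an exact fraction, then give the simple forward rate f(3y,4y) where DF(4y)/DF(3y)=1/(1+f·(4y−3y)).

step 1 [0.5y] swap r/2=27/1973: DF=(1 − 27/1973·(0))/(1+27/1973) = 1973/2000 ≈ 0.986500
step 2 [1y] swap r/2=103/3870: DF=(1 − 103/3870·(0.986500))/(1+103/3870) = 1897/2000 ≈ 0.948500
step 3 [1.5y] zero: DF = P = 1157/1250 ≈ 0.925600
step 4 [2y] bond c/2=1/100: DF=(474459/500000 − 1/100·(0.986500+0.948500+0.925600))/(1+1/100) = 1139/1250 ≈ 0.911200
step 5 [2.5y] zero: DF = P = 2227/2500 ≈ 0.890800
step 6 [3y] swap r/2=1209/55417: DF=(1 − 1209/55417·(0.986500+0.948500+0.925600+0.911200+0.890800))/(1+1209/55417) = 8791/10000 ≈ 0.879100
step 7 [3.5y] bond c/2=1/100: DF=(896949/1000000 − 1/100·(0.986500+0.948500+0.925600+0.911200+0.890800+0.879100))/(1+1/100) = 2083/2500 ≈ 0.833200
step 8 [4y] zero: DF = P = 8047/10000 ≈ 0.804700

1 1/2 1973/2000
2 1 1897/2000
3 3/2 1157/1250
4 2 1139/1250
5 5/2 2227/2500
6 3 8791/10000
7 7/2 2083/2500
8 4 8047/10000
f(3y,4y) = ((8791/10000)/(8047/10000) − 1)/(1) = 744/8047 ≈ 9.2457%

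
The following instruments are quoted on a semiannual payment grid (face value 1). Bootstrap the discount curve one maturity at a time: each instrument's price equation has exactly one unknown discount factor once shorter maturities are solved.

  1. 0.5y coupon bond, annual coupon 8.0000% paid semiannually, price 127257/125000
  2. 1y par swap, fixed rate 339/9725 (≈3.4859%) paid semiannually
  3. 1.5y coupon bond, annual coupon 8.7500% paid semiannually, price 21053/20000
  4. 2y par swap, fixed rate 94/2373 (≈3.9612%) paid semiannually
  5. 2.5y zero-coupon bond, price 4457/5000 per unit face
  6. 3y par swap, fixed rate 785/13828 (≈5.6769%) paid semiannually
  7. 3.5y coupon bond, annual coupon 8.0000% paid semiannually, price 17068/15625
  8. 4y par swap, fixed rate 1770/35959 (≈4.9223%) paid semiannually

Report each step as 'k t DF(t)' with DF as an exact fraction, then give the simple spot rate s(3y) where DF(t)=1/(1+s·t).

step 1 [0.5y] bond c/2=1/25: DF=(127257/125000 − 1/25·(0))/(1+1/25) = 9789/10000 ≈ 0.978900
step 2 [1y] swap r/2=339/19450: DF=(1 − 339/19450·(0.978900))/(1+339/19450) = 9661/10000 ≈ 0.966100
step 3 [1.5y] bond c/2=7/160: DF=(21053/20000 − 7/160·(0.978900+0.966100))/(1+7/160) = 927/1000 ≈ 0.927000
step 4 [2y] swap r/2=47/2373: DF=(1 − 47/2373·(0.978900+0.966100+0.927000))/(1+47/2373) = 578/625 ≈ 0.924800
step 5 [2.5y] zero: DF = P = 4457/5000 ≈ 0.891400
step 6 [3y] swap r/2=785/27656: DF=(1 − 785/27656·(0.978900+0.966100+0.927000+0.924800+0.891400))/(1+785/27656) = 843/1000 ≈ 0.843000
step 7 [3.5y] bond c/2=1/25: DF=(17068/15625 − 1/25·(0.978900+0.966100+0.927000+0.924800+0.891400+0.843000))/(1+1/25) = 1047/1250 ≈ 0.837600
step 8 [4y] swap r/2=885/35959: DF=(1 − 885/35959·(0.978900+0.966100+0.927000+0.924800+0.891400+0.843000+0.837600))/(1+885/35959) = 823/1000 ≈ 0.823000

1 1/2 9789/10000
2 1 9661/10000
3 3/2 927/1000
4 2 578/625
5 5/2 4457/5000
6 3 843/1000
7 7/2 1047/1250
8 4 823/1000
s(3y) = (1/(843/1000) − 1)/(3) = 157/2529 ≈ 6.2080%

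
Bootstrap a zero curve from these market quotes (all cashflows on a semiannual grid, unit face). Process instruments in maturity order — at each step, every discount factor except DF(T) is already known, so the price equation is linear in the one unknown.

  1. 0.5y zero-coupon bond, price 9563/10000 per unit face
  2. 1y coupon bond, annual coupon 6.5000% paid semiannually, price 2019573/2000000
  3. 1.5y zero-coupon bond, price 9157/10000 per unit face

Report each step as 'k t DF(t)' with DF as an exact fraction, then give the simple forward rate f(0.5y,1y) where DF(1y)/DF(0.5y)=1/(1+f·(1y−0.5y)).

step 1 [0.5y] zero: DF = P = 9563/10000 ≈ 0.956300
step 2 [1y] bond c/2=13/400: DF=(2019573/2000000 − 13/400·(0.956300))/(1+13/400) = 9479/10000 ≈ 0.947900
step 3 [1.5y] zero: DF = P = 9157/10000 ≈ 0.915700

1 1/2 9563/10000
2 1 9479/10000
3 3/2 9157/10000
f(0.5y,1y) = ((9563/10000)/(9479/10000) − 1)/(1/2) = 168/9479 ≈ 1.7723%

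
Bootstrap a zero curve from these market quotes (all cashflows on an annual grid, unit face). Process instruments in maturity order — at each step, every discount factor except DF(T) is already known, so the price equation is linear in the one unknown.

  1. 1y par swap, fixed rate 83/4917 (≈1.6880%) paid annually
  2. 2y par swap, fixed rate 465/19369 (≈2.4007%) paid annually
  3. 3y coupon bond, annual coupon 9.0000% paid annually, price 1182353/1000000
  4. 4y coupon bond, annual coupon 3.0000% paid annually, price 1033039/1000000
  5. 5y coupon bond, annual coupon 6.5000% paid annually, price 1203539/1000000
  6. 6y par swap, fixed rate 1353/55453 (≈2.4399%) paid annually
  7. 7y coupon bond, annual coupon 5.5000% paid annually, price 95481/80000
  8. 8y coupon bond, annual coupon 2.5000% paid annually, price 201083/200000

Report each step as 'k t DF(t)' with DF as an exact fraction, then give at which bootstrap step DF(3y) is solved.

1 1 4917/5000
2 2 1907/2000
3 3 578/625
4 4 2299/2500
5 5 8993/10000
6 6 8647/10000
7 7 4211/5000
8 8 8251/10000
DF(3y) is solved at step 3

step 1 [1y] swap r/1=83/4917: DF=(1 − 83/4917·(0))/(1+83/4917) = 4917/5000 ≈ 0.983400
step 2 [2y] swap r/1=465/19369: DF=(1 − 465/19369·(0.983400))/(1+465/19369) = 1907/2000 ≈ 0.953500
step 3 [3y] bond c/1=9/100: DF=(1182353/1000000 − 9/100·(0.983400+0.953500))/(1+9/100) = 578/625 ≈ 0.924800
step 4 [4y] bond c/1=3/100: DF=(1033039/1000000 − 3/100·(0.983400+0.953500+0.924800))/(1+3/100) = 2299/2500 ≈ 0.919600
step 5 [5y] bond c/1=13/200: DF=(1203539/1000000 − 13/200·(0.983400+0.953500+0.924800+0.919600))/(1+13/200) = 8993/10000 ≈ 0.899300
step 6 [6y] swap r/1=1353/55453: DF=(1 − 1353/55453·(0.983400+0.953500+0.924800+0.919600+0.899300))/(1+1353/55453) = 8647/10000 ≈ 0.864700
step 7 [7y] bond c/1=11/200: DF=(95481/80000 − 11/200·(0.983400+0.953500+0.924800+0.919600+0.899300+0.864700))/(1+11/200) = 4211/5000 ≈ 0.842200
step 8 [8y] bond c/1=1/40: DF=(201083/200000 − 1/40·(0.983400+0.953500+0.924800+0.919600+0.899300+0.864700+0.842200))/(1+1/40) = 8251/10000 ≈ 0.825100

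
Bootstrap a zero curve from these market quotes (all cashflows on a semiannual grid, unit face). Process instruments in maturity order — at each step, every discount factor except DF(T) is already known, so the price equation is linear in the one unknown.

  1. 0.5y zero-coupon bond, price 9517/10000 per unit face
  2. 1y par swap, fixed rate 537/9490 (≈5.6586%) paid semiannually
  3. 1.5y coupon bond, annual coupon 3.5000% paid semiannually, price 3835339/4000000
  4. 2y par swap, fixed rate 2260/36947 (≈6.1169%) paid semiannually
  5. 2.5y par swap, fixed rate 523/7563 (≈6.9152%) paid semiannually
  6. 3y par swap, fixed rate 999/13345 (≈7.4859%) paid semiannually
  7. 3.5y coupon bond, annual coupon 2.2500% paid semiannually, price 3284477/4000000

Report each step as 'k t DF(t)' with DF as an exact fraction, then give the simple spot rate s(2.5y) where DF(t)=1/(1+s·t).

step 1 [0.5y] zero: DF = P = 9517/10000 ≈ 0.951700
step 2 [1y] swap r/2=537/18980: DF=(1 − 537/18980·(0.951700))/(1+537/18980) = 9463/10000 ≈ 0.946300
step 3 [1.5y] bond c/2=7/400: DF=(3835339/4000000 − 7/400·(0.951700+0.946300))/(1+7/400) = 9097/10000 ≈ 0.909700
step 4 [2y] swap r/2=1130/36947: DF=(1 − 1130/36947·(0.951700+0.946300+0.909700))/(1+1130/36947) = 887/1000 ≈ 0.887000
step 5 [2.5y] swap r/2=523/15126: DF=(1 − 523/15126·(0.951700+0.946300+0.909700+0.887000))/(1+523/15126) = 8431/10000 ≈ 0.843100
step 6 [3y] swap r/2=999/26690: DF=(1 − 999/26690·(0.951700+0.946300+0.909700+0.887000+0.843100))/(1+999/26690) = 4001/5000 ≈ 0.800200
step 7 [3.5y] bond c/2=9/800: DF=(3284477/4000000 − 9/800·(0.951700+0.946300+0.909700+0.887000+0.843100+0.800200))/(1+9/800) = 3763/5000 ≈ 0.752600

1 1/2 9517/10000
2 1 9463/10000
3 3/2 9097/10000
4 2 887/1000
5 5/2 8431/10000
6 3 4001/5000
7 7/2 3763/5000
s(2.5y) = (1/(8431/10000) − 1)/(5/2) = 3138/42155 ≈ 7.4440%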